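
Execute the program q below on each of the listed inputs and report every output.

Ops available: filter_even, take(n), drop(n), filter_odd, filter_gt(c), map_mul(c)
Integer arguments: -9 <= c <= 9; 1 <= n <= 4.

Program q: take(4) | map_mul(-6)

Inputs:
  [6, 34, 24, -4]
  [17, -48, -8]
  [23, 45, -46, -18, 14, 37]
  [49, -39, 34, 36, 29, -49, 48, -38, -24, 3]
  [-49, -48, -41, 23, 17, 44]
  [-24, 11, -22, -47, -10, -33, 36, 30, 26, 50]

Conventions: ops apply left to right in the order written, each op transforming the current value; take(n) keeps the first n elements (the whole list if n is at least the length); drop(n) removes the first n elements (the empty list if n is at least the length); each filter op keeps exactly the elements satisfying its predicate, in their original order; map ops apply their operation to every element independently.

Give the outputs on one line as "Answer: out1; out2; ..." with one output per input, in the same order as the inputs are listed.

[-36, -204, -144, 24]; [-102, 288, 48]; [-138, -270, 276, 108]; [-294, 234, -204, -216]; [294, 288, 246, -138]; [144, -66, 132, 282]

Execution, op by op:
  [6, 34, 24, -4] -> [6, 34, 24, -4] -> [-36, -204, -144, 24]
  [17, -48, -8] -> [17, -48, -8] -> [-102, 288, 48]
  [23, 45, -46, -18, 14, 37] -> [23, 45, -46, -18] -> [-138, -270, 276, 108]
  [49, -39, 34, 36, 29, -49, 48, -38, -24, 3] -> [49, -39, 34, 36] -> [-294, 234, -204, -216]
  [-49, -48, -41, 23, 17, 44] -> [-49, -48, -41, 23] -> [294, 288, 246, -138]
  [-24, 11, -22, -47, -10, -33, 36, 30, 26, 50] -> [-24, 11, -22, -47] -> [144, -66, 132, 282]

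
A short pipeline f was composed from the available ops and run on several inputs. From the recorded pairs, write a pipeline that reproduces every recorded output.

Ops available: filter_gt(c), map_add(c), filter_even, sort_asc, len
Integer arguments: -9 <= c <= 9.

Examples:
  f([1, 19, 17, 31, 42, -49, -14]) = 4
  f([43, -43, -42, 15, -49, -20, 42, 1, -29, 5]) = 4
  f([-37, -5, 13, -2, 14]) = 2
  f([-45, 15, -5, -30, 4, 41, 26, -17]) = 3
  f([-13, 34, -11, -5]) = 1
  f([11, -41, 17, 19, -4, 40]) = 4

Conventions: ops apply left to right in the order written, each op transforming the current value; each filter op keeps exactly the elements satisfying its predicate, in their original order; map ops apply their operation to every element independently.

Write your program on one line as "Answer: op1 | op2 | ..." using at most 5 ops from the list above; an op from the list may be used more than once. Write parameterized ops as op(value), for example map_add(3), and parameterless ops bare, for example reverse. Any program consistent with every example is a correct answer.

filter_gt(0) | filter_gt(2) | sort_asc | filter_gt(4) | len

Check, running the answer program on each example:
  [1, 19, 17, 31, 42, -49, -14] -> [1, 19, 17, 31, 42] -> [19, 17, 31, 42] -> [17, 19, 31, 42] -> [17, 19, 31, 42] -> 4
  [43, -43, -42, 15, -49, -20, 42, 1, -29, 5] -> [43, 15, 42, 1, 5] -> [43, 15, 42, 5] -> [5, 15, 42, 43] -> [5, 15, 42, 43] -> 4
  [-37, -5, 13, -2, 14] -> [13, 14] -> [13, 14] -> [13, 14] -> [13, 14] -> 2
  [-45, 15, -5, -30, 4, 41, 26, -17] -> [15, 4, 41, 26] -> [15, 4, 41, 26] -> [4, 15, 26, 41] -> [15, 26, 41] -> 3
  [-13, 34, -11, -5] -> [34] -> [34] -> [34] -> [34] -> 1
  [11, -41, 17, 19, -4, 40] -> [11, 17, 19, 40] -> [11, 17, 19, 40] -> [11, 17, 19, 40] -> [11, 17, 19, 40] -> 4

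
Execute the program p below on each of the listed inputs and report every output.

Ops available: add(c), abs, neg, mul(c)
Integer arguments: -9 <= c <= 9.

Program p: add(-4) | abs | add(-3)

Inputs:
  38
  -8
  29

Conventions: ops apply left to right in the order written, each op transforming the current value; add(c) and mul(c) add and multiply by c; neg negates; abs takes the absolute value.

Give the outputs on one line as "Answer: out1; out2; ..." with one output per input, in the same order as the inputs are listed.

31; 9; 22

Execution, op by op:
  38 -> 34 -> 34 -> 31
  -8 -> -12 -> 12 -> 9
  29 -> 25 -> 25 -> 22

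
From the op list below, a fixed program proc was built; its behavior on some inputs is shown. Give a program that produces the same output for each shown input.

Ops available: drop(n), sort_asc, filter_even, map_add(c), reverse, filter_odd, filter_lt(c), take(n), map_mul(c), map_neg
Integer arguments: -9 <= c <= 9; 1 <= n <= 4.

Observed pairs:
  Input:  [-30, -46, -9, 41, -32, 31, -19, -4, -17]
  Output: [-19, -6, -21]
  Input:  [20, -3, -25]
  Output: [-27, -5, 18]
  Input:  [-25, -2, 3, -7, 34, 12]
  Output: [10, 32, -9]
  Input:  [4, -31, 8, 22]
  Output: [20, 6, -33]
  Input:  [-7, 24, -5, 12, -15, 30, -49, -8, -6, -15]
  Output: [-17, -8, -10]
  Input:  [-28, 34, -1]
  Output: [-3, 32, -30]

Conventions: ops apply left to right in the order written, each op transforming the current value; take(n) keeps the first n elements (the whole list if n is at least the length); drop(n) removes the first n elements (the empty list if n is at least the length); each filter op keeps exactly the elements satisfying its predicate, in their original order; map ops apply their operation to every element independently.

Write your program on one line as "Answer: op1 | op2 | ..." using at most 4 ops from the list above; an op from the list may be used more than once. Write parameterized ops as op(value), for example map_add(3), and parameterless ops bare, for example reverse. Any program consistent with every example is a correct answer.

map_add(-2) | reverse | take(3)

Check, running the answer program on each example:
  [-30, -46, -9, 41, -32, 31, -19, -4, -17] -> [-32, -48, -11, 39, -34, 29, -21, -6, -19] -> [-19, -6, -21, 29, -34, 39, -11, -48, -32] -> [-19, -6, -21]
  [20, -3, -25] -> [18, -5, -27] -> [-27, -5, 18] -> [-27, -5, 18]
  [-25, -2, 3, -7, 34, 12] -> [-27, -4, 1, -9, 32, 10] -> [10, 32, -9, 1, -4, -27] -> [10, 32, -9]
  [4, -31, 8, 22] -> [2, -33, 6, 20] -> [20, 6, -33, 2] -> [20, 6, -33]
  [-7, 24, -5, 12, -15, 30, -49, -8, -6, -15] -> [-9, 22, -7, 10, -17, 28, -51, -10, -8, -17] -> [-17, -8, -10, -51, 28, -17, 10, -7, 22, -9] -> [-17, -8, -10]
  [-28, 34, -1] -> [-30, 32, -3] -> [-3, 32, -30] -> [-3, 32, -30]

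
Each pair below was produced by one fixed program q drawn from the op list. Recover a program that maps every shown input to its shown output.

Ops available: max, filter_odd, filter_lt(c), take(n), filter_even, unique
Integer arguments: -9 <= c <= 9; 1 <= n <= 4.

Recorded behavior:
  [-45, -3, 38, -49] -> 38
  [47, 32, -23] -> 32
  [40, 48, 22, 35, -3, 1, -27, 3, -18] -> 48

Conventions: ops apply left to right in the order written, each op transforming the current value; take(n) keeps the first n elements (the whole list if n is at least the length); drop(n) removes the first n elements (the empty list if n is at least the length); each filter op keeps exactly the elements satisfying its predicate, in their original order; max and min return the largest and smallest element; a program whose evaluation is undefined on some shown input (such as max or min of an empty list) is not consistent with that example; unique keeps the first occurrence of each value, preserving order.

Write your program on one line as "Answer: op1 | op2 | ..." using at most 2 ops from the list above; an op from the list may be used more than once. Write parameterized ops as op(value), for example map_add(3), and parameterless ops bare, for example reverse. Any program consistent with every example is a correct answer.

filter_even | max

Check, running the answer program on each example:
  [-45, -3, 38, -49] -> [38] -> 38
  [47, 32, -23] -> [32] -> 32
  [40, 48, 22, 35, -3, 1, -27, 3, -18] -> [40, 48, 22, -18] -> 48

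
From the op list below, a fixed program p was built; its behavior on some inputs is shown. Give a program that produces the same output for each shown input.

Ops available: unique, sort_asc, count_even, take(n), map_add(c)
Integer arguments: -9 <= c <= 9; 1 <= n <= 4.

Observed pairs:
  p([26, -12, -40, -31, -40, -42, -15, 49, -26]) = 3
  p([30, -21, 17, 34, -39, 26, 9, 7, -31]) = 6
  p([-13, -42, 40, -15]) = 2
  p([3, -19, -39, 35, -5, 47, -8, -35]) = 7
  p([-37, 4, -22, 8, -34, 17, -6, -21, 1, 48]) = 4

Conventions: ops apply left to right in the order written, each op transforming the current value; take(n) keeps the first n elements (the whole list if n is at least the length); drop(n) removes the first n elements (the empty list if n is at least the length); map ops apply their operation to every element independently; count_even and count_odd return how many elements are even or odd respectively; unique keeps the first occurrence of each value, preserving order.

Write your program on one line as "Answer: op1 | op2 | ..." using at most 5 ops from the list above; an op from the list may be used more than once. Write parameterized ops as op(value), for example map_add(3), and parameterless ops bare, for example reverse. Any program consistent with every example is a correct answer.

map_add(5) | map_add(6) | unique | count_even

Check, running the answer program on each example:
  [26, -12, -40, -31, -40, -42, -15, 49, -26] -> [31, -7, -35, -26, -35, -37, -10, 54, -21] -> [37, -1, -29, -20, -29, -31, -4, 60, -15] -> [37, -1, -29, -20, -31, -4, 60, -15] -> 3
  [30, -21, 17, 34, -39, 26, 9, 7, -31] -> [35, -16, 22, 39, -34, 31, 14, 12, -26] -> [41, -10, 28, 45, -28, 37, 20, 18, -20] -> [41, -10, 28, 45, -28, 37, 20, 18, -20] -> 6
  [-13, -42, 40, -15] -> [-8, -37, 45, -10] -> [-2, -31, 51, -4] -> [-2, -31, 51, -4] -> 2
  [3, -19, -39, 35, -5, 47, -8, -35] -> [8, -14, -34, 40, 0, 52, -3, -30] -> [14, -8, -28, 46, 6, 58, 3, -24] -> [14, -8, -28, 46, 6, 58, 3, -24] -> 7
  [-37, 4, -22, 8, -34, 17, -6, -21, 1, 48] -> [-32, 9, -17, 13, -29, 22, -1, -16, 6, 53] -> [-26, 15, -11, 19, -23, 28, 5, -10, 12, 59] -> [-26, 15, -11, 19, -23, 28, 5, -10, 12, 59] -> 4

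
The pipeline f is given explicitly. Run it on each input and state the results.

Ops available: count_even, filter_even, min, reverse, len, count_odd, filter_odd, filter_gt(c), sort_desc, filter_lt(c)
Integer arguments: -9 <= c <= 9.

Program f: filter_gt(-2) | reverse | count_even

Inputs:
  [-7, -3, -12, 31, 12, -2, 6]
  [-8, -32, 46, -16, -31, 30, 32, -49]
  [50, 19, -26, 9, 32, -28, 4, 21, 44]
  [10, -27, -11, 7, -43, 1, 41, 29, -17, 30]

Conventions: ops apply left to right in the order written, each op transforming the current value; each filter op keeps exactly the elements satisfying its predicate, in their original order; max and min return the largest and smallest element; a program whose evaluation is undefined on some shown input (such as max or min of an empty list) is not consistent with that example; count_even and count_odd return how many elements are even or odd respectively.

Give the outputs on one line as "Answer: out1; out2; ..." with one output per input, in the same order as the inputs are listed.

Execution, op by op:
  [-7, -3, -12, 31, 12, -2, 6] -> [31, 12, 6] -> [6, 12, 31] -> 2
  [-8, -32, 46, -16, -31, 30, 32, -49] -> [46, 30, 32] -> [32, 30, 46] -> 3
  [50, 19, -26, 9, 32, -28, 4, 21, 44] -> [50, 19, 9, 32, 4, 21, 44] -> [44, 21, 4, 32, 9, 19, 50] -> 4
  [10, -27, -11, 7, -43, 1, 41, 29, -17, 30] -> [10, 7, 1, 41, 29, 30] -> [30, 29, 41, 1, 7, 10] -> 2

2; 3; 4; 2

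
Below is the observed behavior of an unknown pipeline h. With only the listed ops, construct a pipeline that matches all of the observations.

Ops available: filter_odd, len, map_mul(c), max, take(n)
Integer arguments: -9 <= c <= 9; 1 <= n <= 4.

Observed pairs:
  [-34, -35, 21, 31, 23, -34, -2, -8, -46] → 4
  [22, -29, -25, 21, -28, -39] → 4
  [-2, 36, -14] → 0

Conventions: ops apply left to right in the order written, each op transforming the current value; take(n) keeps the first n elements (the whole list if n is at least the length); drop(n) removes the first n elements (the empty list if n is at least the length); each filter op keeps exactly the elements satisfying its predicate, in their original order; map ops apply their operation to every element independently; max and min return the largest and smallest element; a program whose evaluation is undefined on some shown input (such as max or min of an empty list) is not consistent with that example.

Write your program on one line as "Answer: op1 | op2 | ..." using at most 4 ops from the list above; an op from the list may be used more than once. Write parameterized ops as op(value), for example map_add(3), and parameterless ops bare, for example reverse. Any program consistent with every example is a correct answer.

filter_odd | map_mul(6) | map_mul(-6) | len

Check, running the answer program on each example:
  [-34, -35, 21, 31, 23, -34, -2, -8, -46] -> [-35, 21, 31, 23] -> [-210, 126, 186, 138] -> [1260, -756, -1116, -828] -> 4
  [22, -29, -25, 21, -28, -39] -> [-29, -25, 21, -39] -> [-174, -150, 126, -234] -> [1044, 900, -756, 1404] -> 4
  [-2, 36, -14] -> [] -> [] -> [] -> 0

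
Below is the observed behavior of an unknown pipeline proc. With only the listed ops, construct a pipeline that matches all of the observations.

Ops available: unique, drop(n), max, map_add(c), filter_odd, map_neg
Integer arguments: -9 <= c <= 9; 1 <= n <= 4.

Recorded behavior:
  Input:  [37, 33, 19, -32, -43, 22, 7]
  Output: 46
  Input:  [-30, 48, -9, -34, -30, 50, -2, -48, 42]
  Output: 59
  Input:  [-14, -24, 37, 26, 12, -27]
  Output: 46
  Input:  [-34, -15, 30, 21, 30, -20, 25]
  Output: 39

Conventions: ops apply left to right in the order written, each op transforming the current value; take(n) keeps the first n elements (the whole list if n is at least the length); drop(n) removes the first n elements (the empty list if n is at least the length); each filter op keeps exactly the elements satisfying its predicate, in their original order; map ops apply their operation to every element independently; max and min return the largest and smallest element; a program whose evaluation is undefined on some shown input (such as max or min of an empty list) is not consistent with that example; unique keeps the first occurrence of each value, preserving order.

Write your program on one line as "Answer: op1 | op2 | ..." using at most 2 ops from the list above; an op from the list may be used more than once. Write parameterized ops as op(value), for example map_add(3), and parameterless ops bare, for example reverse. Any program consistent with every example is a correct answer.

map_add(9) | max

Check, running the answer program on each example:
  [37, 33, 19, -32, -43, 22, 7] -> [46, 42, 28, -23, -34, 31, 16] -> 46
  [-30, 48, -9, -34, -30, 50, -2, -48, 42] -> [-21, 57, 0, -25, -21, 59, 7, -39, 51] -> 59
  [-14, -24, 37, 26, 12, -27] -> [-5, -15, 46, 35, 21, -18] -> 46
  [-34, -15, 30, 21, 30, -20, 25] -> [-25, -6, 39, 30, 39, -11, 34] -> 39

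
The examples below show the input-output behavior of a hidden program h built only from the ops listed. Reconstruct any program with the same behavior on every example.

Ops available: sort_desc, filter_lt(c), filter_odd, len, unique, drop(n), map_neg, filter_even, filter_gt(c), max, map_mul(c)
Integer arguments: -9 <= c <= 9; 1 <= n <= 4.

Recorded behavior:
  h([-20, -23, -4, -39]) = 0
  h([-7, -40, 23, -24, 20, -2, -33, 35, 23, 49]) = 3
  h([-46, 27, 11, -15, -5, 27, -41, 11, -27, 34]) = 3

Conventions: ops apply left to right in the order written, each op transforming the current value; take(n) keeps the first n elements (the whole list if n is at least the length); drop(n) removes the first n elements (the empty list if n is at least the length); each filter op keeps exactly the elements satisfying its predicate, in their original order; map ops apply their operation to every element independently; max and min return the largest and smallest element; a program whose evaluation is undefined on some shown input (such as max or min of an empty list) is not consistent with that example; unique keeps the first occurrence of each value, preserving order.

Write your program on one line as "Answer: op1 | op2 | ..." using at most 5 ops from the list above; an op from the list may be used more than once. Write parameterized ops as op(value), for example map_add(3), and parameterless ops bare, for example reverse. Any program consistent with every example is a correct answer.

sort_desc | drop(3) | filter_gt(-6) | len

Check, running the answer program on each example:
  [-20, -23, -4, -39] -> [-4, -20, -23, -39] -> [-39] -> [] -> 0
  [-7, -40, 23, -24, 20, -2, -33, 35, 23, 49] -> [49, 35, 23, 23, 20, -2, -7, -24, -33, -40] -> [23, 20, -2, -7, -24, -33, -40] -> [23, 20, -2] -> 3
  [-46, 27, 11, -15, -5, 27, -41, 11, -27, 34] -> [34, 27, 27, 11, 11, -5, -15, -27, -41, -46] -> [11, 11, -5, -15, -27, -41, -46] -> [11, 11, -5] -> 3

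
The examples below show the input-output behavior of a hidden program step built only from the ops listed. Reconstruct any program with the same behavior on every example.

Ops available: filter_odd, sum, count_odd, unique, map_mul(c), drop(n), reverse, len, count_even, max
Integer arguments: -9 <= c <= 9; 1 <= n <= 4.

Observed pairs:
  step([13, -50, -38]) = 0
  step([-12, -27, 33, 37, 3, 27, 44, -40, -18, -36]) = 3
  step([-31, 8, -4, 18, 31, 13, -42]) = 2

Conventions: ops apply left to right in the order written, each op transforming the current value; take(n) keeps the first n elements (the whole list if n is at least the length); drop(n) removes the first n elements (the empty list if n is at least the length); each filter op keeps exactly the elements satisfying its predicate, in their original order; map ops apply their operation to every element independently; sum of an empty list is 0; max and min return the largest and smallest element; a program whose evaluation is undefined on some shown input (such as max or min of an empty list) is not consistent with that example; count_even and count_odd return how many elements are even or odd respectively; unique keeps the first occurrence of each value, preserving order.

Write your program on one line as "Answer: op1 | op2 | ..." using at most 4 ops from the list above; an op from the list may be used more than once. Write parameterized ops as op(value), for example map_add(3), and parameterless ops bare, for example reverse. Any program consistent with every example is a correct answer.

drop(2) | drop(1) | count_odd

Check, running the answer program on each example:
  [13, -50, -38] -> [-38] -> [] -> 0
  [-12, -27, 33, 37, 3, 27, 44, -40, -18, -36] -> [33, 37, 3, 27, 44, -40, -18, -36] -> [37, 3, 27, 44, -40, -18, -36] -> 3
  [-31, 8, -4, 18, 31, 13, -42] -> [-4, 18, 31, 13, -42] -> [18, 31, 13, -42] -> 2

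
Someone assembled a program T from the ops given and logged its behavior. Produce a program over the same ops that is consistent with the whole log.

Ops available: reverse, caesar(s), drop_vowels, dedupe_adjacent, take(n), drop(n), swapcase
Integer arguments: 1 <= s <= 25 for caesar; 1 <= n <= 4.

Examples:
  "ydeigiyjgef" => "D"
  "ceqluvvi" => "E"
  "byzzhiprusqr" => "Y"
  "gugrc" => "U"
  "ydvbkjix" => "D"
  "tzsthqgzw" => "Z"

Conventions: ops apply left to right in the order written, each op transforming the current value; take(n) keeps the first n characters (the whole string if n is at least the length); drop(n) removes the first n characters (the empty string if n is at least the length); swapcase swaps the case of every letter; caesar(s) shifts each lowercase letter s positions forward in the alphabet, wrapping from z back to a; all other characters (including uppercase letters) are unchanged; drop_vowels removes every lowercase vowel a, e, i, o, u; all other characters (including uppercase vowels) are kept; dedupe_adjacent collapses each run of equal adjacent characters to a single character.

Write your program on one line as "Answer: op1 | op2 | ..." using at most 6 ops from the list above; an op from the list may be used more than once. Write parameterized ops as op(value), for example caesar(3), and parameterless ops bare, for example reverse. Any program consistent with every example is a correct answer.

swapcase | drop(1) | dedupe_adjacent | take(3) | take(1)

Check, running the answer program on each example:
  "ydeigiyjgef" -> "YDEIGIYJGEF" -> "DEIGIYJGEF" -> "DEIGIYJGEF" -> "DEI" -> "D"
  "ceqluvvi" -> "CEQLUVVI" -> "EQLUVVI" -> "EQLUVI" -> "EQL" -> "E"
  "byzzhiprusqr" -> "BYZZHIPRUSQR" -> "YZZHIPRUSQR" -> "YZHIPRUSQR" -> "YZH" -> "Y"
  "gugrc" -> "GUGRC" -> "UGRC" -> "UGRC" -> "UGR" -> "U"
  "ydvbkjix" -> "YDVBKJIX" -> "DVBKJIX" -> "DVBKJIX" -> "DVB" -> "D"
  "tzsthqgzw" -> "TZSTHQGZW" -> "ZSTHQGZW" -> "ZSTHQGZW" -> "ZST" -> "Z"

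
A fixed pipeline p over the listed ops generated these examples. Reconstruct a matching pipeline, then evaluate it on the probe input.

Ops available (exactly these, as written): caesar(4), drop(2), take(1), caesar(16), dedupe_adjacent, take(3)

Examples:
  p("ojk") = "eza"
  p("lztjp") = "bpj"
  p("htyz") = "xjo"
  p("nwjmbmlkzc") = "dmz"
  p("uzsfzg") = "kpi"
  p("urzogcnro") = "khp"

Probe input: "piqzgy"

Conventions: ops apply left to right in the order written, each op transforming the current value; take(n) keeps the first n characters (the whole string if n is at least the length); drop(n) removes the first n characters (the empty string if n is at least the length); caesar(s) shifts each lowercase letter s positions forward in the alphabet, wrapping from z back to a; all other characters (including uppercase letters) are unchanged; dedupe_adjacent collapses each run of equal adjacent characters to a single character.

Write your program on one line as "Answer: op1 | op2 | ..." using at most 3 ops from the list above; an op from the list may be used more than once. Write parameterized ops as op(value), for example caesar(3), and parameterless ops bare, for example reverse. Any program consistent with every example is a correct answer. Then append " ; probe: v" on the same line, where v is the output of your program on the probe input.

caesar(16) | take(3) ; probe: "fyg"

Check, running the answer program on each example:
  "ojk" -> "eza" -> "eza"
  "lztjp" -> "bpjzf" -> "bpj"
  "htyz" -> "xjop" -> "xjo"
  "nwjmbmlkzc" -> "dmzcrcbaps" -> "dmz"
  "uzsfzg" -> "kpivpw" -> "kpi"
  "urzogcnro" -> "khpewsdhe" -> "khp"
  probe: "piqzgy" -> "fygpwo" -> "fyg"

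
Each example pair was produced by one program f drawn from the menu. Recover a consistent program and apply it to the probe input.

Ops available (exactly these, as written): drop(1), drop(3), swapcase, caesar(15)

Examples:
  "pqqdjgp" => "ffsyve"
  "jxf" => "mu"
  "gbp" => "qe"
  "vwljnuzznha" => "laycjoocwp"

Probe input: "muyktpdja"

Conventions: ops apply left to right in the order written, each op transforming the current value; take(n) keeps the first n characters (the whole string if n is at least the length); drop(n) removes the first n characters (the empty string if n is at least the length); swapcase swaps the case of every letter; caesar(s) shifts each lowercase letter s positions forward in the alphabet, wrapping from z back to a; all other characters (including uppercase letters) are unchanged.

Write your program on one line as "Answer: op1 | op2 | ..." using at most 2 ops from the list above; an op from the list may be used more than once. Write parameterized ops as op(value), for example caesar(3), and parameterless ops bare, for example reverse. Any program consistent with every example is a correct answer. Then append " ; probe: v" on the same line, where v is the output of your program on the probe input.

caesar(15) | drop(1) ; probe: "jnziesyp"

Check, running the answer program on each example:
  "pqqdjgp" -> "effsyve" -> "ffsyve"
  "jxf" -> "ymu" -> "mu"
  "gbp" -> "vqe" -> "qe"
  "vwljnuzznha" -> "klaycjoocwp" -> "laycjoocwp"
  probe: "muyktpdja" -> "bjnziesyp" -> "jnziesyp"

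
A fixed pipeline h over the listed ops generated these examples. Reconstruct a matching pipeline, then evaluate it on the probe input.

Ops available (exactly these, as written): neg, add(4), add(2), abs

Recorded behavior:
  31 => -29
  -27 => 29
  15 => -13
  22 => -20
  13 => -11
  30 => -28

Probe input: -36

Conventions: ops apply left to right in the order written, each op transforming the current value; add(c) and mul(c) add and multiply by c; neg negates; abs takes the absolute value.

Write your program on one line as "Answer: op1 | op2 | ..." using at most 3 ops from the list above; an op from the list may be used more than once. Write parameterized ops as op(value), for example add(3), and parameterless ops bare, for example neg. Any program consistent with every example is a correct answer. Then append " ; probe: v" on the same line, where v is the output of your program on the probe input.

neg | add(2) ; probe: 38

Check, running the answer program on each example:
  31 -> -31 -> -29
  -27 -> 27 -> 29
  15 -> -15 -> -13
  22 -> -22 -> -20
  13 -> -13 -> -11
  30 -> -30 -> -28
  probe: -36 -> 36 -> 38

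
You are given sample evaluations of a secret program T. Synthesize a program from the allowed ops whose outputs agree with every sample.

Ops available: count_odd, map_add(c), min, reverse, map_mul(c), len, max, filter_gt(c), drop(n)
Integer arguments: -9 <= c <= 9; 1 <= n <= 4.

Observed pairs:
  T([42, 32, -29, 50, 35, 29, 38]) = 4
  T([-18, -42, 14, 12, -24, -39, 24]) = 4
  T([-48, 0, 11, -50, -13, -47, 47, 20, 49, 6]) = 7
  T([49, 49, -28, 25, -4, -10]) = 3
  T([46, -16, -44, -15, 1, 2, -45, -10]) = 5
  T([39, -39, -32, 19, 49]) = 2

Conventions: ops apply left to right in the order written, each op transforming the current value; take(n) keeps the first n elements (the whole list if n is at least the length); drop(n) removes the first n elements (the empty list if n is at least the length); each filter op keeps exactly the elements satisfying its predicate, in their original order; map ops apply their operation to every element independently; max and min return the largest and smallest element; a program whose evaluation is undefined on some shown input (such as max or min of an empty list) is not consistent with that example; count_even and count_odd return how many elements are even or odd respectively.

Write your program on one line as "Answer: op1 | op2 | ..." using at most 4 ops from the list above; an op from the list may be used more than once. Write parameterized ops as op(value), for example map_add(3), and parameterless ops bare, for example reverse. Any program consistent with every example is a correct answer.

reverse | drop(3) | map_add(5) | len

Check, running the answer program on each example:
  [42, 32, -29, 50, 35, 29, 38] -> [38, 29, 35, 50, -29, 32, 42] -> [50, -29, 32, 42] -> [55, -24, 37, 47] -> 4
  [-18, -42, 14, 12, -24, -39, 24] -> [24, -39, -24, 12, 14, -42, -18] -> [12, 14, -42, -18] -> [17, 19, -37, -13] -> 4
  [-48, 0, 11, -50, -13, -47, 47, 20, 49, 6] -> [6, 49, 20, 47, -47, -13, -50, 11, 0, -48] -> [47, -47, -13, -50, 11, 0, -48] -> [52, -42, -8, -45, 16, 5, -43] -> 7
  [49, 49, -28, 25, -4, -10] -> [-10, -4, 25, -28, 49, 49] -> [-28, 49, 49] -> [-23, 54, 54] -> 3
  [46, -16, -44, -15, 1, 2, -45, -10] -> [-10, -45, 2, 1, -15, -44, -16, 46] -> [1, -15, -44, -16, 46] -> [6, -10, -39, -11, 51] -> 5
  [39, -39, -32, 19, 49] -> [49, 19, -32, -39, 39] -> [-39, 39] -> [-34, 44] -> 2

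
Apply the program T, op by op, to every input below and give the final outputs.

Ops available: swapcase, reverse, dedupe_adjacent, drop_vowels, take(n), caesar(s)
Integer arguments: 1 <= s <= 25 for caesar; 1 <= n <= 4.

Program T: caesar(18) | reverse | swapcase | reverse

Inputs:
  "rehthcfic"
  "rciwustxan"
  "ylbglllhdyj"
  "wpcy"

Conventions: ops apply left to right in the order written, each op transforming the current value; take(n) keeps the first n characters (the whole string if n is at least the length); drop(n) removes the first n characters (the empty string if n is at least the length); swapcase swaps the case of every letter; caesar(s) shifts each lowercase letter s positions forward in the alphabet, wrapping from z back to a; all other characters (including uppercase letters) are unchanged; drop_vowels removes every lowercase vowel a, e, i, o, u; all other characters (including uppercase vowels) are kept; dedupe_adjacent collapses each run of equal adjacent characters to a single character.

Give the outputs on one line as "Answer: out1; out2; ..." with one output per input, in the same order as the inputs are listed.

Execution, op by op:
  "rehthcfic" -> "jwzlzuxau" -> "uaxuzlzwj" -> "UAXUZLZWJ" -> "JWZLZUXAU"
  "rciwustxan" -> "juaomklpsf" -> "fsplkmoauj" -> "FSPLKMOAUJ" -> "JUAOMKLPSF"
  "ylbglllhdyj" -> "qdtydddzvqb" -> "bqvzdddytdq" -> "BQVZDDDYTDQ" -> "QDTYDDDZVQB"
  "wpcy" -> "ohuq" -> "quho" -> "QUHO" -> "OHUQ"

"JWZLZUXAU"; "JUAOMKLPSF"; "QDTYDDDZVQB"; "OHUQ"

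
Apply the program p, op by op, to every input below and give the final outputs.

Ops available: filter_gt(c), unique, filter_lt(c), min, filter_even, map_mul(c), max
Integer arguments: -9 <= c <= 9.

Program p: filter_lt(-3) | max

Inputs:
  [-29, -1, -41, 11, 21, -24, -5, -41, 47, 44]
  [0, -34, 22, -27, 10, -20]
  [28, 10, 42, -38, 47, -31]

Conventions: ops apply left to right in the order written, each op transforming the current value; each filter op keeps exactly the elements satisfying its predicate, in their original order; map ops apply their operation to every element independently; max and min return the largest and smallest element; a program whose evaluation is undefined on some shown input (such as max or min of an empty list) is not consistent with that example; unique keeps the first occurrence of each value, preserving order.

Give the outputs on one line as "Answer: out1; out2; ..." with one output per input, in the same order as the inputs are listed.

-5; -20; -31

Execution, op by op:
  [-29, -1, -41, 11, 21, -24, -5, -41, 47, 44] -> [-29, -41, -24, -5, -41] -> -5
  [0, -34, 22, -27, 10, -20] -> [-34, -27, -20] -> -20
  [28, 10, 42, -38, 47, -31] -> [-38, -31] -> -31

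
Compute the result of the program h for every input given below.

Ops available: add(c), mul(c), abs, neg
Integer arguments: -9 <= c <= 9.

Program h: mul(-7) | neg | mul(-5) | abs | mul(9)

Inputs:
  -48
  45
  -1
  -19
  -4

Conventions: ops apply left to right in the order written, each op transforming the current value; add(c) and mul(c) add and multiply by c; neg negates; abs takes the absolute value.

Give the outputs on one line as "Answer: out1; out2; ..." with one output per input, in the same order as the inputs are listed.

Execution, op by op:
  -48 -> 336 -> -336 -> 1680 -> 1680 -> 15120
  45 -> -315 -> 315 -> -1575 -> 1575 -> 14175
  -1 -> 7 -> -7 -> 35 -> 35 -> 315
  -19 -> 133 -> -133 -> 665 -> 665 -> 5985
  -4 -> 28 -> -28 -> 140 -> 140 -> 1260

15120; 14175; 315; 5985; 1260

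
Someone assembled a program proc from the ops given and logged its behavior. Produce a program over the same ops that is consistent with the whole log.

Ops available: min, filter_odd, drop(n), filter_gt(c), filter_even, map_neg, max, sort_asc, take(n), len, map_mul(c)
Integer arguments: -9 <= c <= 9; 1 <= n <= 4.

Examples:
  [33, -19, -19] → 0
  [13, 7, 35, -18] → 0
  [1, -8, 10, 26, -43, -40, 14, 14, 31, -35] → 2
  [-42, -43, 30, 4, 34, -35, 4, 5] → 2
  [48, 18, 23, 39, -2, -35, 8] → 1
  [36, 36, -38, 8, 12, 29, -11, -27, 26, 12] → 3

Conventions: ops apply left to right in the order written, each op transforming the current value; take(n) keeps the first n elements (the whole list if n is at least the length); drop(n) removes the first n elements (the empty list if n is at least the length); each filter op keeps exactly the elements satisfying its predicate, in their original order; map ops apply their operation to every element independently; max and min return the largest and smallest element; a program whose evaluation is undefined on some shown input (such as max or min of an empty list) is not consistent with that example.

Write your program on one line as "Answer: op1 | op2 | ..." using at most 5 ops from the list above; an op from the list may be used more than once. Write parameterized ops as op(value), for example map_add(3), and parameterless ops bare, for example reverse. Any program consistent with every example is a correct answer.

drop(1) | take(4) | filter_even | filter_gt(4) | len

Check, running the answer program on each example:
  [33, -19, -19] -> [-19, -19] -> [-19, -19] -> [] -> [] -> 0
  [13, 7, 35, -18] -> [7, 35, -18] -> [7, 35, -18] -> [-18] -> [] -> 0
  [1, -8, 10, 26, -43, -40, 14, 14, 31, -35] -> [-8, 10, 26, -43, -40, 14, 14, 31, -35] -> [-8, 10, 26, -43] -> [-8, 10, 26] -> [10, 26] -> 2
  [-42, -43, 30, 4, 34, -35, 4, 5] -> [-43, 30, 4, 34, -35, 4, 5] -> [-43, 30, 4, 34] -> [30, 4, 34] -> [30, 34] -> 2
  [48, 18, 23, 39, -2, -35, 8] -> [18, 23, 39, -2, -35, 8] -> [18, 23, 39, -2] -> [18, -2] -> [18] -> 1
  [36, 36, -38, 8, 12, 29, -11, -27, 26, 12] -> [36, -38, 8, 12, 29, -11, -27, 26, 12] -> [36, -38, 8, 12] -> [36, -38, 8, 12] -> [36, 8, 12] -> 3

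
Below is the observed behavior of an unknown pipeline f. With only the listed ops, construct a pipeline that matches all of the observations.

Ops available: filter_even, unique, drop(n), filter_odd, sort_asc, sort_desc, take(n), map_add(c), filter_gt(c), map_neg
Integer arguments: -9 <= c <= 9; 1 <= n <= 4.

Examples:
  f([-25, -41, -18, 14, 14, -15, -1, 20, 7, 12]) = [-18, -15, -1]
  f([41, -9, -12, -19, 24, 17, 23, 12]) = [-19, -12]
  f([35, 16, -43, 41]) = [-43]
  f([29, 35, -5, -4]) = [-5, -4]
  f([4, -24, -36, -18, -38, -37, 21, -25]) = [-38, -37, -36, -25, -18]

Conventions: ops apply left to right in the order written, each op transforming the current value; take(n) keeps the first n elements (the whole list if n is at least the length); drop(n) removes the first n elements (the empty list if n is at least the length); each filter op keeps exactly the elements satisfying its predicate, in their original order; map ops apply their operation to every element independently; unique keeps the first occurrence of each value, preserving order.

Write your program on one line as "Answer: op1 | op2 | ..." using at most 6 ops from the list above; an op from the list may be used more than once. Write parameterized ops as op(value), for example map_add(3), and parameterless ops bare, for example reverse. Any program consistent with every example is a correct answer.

drop(2) | map_neg | filter_gt(-3) | sort_desc | map_neg

Check, running the answer program on each example:
  [-25, -41, -18, 14, 14, -15, -1, 20, 7, 12] -> [-18, 14, 14, -15, -1, 20, 7, 12] -> [18, -14, -14, 15, 1, -20, -7, -12] -> [18, 15, 1] -> [18, 15, 1] -> [-18, -15, -1]
  [41, -9, -12, -19, 24, 17, 23, 12] -> [-12, -19, 24, 17, 23, 12] -> [12, 19, -24, -17, -23, -12] -> [12, 19] -> [19, 12] -> [-19, -12]
  [35, 16, -43, 41] -> [-43, 41] -> [43, -41] -> [43] -> [43] -> [-43]
  [29, 35, -5, -4] -> [-5, -4] -> [5, 4] -> [5, 4] -> [5, 4] -> [-5, -4]
  [4, -24, -36, -18, -38, -37, 21, -25] -> [-36, -18, -38, -37, 21, -25] -> [36, 18, 38, 37, -21, 25] -> [36, 18, 38, 37, 25] -> [38, 37, 36, 25, 18] -> [-38, -37, -36, -25, -18]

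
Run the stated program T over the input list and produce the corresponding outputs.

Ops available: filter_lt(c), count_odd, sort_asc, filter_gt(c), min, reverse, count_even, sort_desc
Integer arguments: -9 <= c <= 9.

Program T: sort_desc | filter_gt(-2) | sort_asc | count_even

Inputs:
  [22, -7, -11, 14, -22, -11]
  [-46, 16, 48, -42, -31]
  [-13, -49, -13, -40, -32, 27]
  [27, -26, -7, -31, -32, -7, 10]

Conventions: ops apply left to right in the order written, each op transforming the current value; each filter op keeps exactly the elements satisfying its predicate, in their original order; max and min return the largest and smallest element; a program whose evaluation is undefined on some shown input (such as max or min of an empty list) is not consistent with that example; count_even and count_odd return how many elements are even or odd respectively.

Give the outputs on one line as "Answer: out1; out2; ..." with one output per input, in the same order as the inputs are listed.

2; 2; 0; 1

Execution, op by op:
  [22, -7, -11, 14, -22, -11] -> [22, 14, -7, -11, -11, -22] -> [22, 14] -> [14, 22] -> 2
  [-46, 16, 48, -42, -31] -> [48, 16, -31, -42, -46] -> [48, 16] -> [16, 48] -> 2
  [-13, -49, -13, -40, -32, 27] -> [27, -13, -13, -32, -40, -49] -> [27] -> [27] -> 0
  [27, -26, -7, -31, -32, -7, 10] -> [27, 10, -7, -7, -26, -31, -32] -> [27, 10] -> [10, 27] -> 1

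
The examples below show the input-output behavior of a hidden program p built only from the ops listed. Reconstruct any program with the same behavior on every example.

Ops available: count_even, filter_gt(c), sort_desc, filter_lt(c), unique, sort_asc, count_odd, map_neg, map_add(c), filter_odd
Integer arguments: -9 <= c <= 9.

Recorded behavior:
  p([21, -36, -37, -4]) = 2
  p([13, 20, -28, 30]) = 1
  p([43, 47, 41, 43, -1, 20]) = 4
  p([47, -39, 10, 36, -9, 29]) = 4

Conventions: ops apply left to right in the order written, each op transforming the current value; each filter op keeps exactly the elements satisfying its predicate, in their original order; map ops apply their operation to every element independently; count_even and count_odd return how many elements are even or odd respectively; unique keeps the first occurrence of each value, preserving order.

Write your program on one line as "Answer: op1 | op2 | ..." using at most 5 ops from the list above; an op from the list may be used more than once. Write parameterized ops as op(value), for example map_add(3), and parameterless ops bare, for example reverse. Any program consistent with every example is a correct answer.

sort_desc | unique | sort_asc | filter_odd | count_odd

Check, running the answer program on each example:
  [21, -36, -37, -4] -> [21, -4, -36, -37] -> [21, -4, -36, -37] -> [-37, -36, -4, 21] -> [-37, 21] -> 2
  [13, 20, -28, 30] -> [30, 20, 13, -28] -> [30, 20, 13, -28] -> [-28, 13, 20, 30] -> [13] -> 1
  [43, 47, 41, 43, -1, 20] -> [47, 43, 43, 41, 20, -1] -> [47, 43, 41, 20, -1] -> [-1, 20, 41, 43, 47] -> [-1, 41, 43, 47] -> 4
  [47, -39, 10, 36, -9, 29] -> [47, 36, 29, 10, -9, -39] -> [47, 36, 29, 10, -9, -39] -> [-39, -9, 10, 29, 36, 47] -> [-39, -9, 29, 47] -> 4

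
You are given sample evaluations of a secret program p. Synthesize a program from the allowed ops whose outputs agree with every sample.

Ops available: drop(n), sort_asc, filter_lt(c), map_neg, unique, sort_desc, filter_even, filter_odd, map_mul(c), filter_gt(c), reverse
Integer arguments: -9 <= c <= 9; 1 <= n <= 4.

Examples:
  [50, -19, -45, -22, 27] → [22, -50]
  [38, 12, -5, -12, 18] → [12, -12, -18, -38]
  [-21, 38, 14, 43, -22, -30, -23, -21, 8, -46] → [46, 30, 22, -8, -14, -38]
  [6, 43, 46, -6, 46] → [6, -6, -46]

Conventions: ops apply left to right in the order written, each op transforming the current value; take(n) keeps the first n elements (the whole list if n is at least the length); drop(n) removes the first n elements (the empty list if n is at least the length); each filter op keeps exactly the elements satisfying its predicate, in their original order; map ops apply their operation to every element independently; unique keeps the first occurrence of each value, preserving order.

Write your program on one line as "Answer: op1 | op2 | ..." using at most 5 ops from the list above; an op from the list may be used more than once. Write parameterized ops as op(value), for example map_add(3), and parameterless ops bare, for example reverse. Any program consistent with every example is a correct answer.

map_neg | filter_even | unique | sort_desc

Check, running the answer program on each example:
  [50, -19, -45, -22, 27] -> [-50, 19, 45, 22, -27] -> [-50, 22] -> [-50, 22] -> [22, -50]
  [38, 12, -5, -12, 18] -> [-38, -12, 5, 12, -18] -> [-38, -12, 12, -18] -> [-38, -12, 12, -18] -> [12, -12, -18, -38]
  [-21, 38, 14, 43, -22, -30, -23, -21, 8, -46] -> [21, -38, -14, -43, 22, 30, 23, 21, -8, 46] -> [-38, -14, 22, 30, -8, 46] -> [-38, -14, 22, 30, -8, 46] -> [46, 30, 22, -8, -14, -38]
  [6, 43, 46, -6, 46] -> [-6, -43, -46, 6, -46] -> [-6, -46, 6, -46] -> [-6, -46, 6] -> [6, -6, -46]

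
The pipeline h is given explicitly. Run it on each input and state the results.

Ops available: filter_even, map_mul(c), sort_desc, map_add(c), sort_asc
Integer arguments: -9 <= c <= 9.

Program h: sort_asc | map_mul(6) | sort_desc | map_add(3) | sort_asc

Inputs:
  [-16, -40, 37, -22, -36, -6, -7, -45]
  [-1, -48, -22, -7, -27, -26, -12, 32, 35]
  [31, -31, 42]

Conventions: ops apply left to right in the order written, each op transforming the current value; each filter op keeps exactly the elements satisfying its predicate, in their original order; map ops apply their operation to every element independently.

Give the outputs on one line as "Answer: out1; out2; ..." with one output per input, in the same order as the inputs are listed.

[-267, -237, -213, -129, -93, -39, -33, 225]; [-285, -159, -153, -129, -69, -39, -3, 195, 213]; [-183, 189, 255]

Execution, op by op:
  [-16, -40, 37, -22, -36, -6, -7, -45] -> [-45, -40, -36, -22, -16, -7, -6, 37] -> [-270, -240, -216, -132, -96, -42, -36, 222] -> [222, -36, -42, -96, -132, -216, -240, -270] -> [225, -33, -39, -93, -129, -213, -237, -267] -> [-267, -237, -213, -129, -93, -39, -33, 225]
  [-1, -48, -22, -7, -27, -26, -12, 32, 35] -> [-48, -27, -26, -22, -12, -7, -1, 32, 35] -> [-288, -162, -156, -132, -72, -42, -6, 192, 210] -> [210, 192, -6, -42, -72, -132, -156, -162, -288] -> [213, 195, -3, -39, -69, -129, -153, -159, -285] -> [-285, -159, -153, -129, -69, -39, -3, 195, 213]
  [31, -31, 42] -> [-31, 31, 42] -> [-186, 186, 252] -> [252, 186, -186] -> [255, 189, -183] -> [-183, 189, 255]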